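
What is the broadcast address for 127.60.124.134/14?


Network: 127.60.0.0/14
Host bits = 18
Set all host bits to 1:
Broadcast: 127.63.255.255


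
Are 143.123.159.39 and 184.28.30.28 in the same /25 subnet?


Mask: 255.255.255.128
143.123.159.39 AND mask = 143.123.159.0
184.28.30.28 AND mask = 184.28.30.0
No, different subnets (143.123.159.0 vs 184.28.30.0)


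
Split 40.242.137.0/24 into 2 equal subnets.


New prefix = 24 + 1 = 25
Each subnet has 128 addresses
  40.242.137.0/25
  40.242.137.128/25
Subnets: 40.242.137.0/25, 40.242.137.128/25


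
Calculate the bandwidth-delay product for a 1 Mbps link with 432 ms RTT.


BDP = bandwidth * RTT
= 1 Mbps * 432 ms
= 1 * 1e6 * 432 / 1000 bits
= 432000 bits
= 54000 bytes
= 52.7344 KB
BDP = 432000 bits (54000 bytes)


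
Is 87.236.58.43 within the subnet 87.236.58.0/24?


Subnet network: 87.236.58.0
Test IP AND mask: 87.236.58.0
Yes, 87.236.58.43 is in 87.236.58.0/24


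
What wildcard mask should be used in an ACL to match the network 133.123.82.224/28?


Subnet mask: 255.255.255.240
Wildcard = 255.255.255.255 - subnet mask
255 - 255 = 0
255 - 255 = 0
255 - 255 = 0
255 - 240 = 15
Wildcard: 0.0.0.15


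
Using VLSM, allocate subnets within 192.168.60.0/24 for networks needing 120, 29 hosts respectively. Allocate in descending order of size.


120 hosts -> /25 (126 usable): 192.168.60.0/25
29 hosts -> /27 (30 usable): 192.168.60.128/27
Allocation: 192.168.60.0/25 (120 hosts, 126 usable); 192.168.60.128/27 (29 hosts, 30 usable)


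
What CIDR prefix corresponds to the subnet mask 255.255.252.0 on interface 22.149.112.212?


Binary: 11111111.11111111.11111100.00000000
Count leading 1s
Prefix: /22


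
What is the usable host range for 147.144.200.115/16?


Network: 147.144.0.0
Broadcast: 147.144.255.255
First usable = network + 1
Last usable = broadcast - 1
Range: 147.144.0.1 to 147.144.255.254


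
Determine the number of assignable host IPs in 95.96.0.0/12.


Host bits = 32 - 12 = 20
Total addresses = 2^20 = 1048576
Usable = total - 2 (network and broadcast)
Usable hosts: 1048574


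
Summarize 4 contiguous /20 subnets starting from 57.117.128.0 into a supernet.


Original prefix: /20
Number of subnets: 4 = 2^2
New prefix = 20 - 2 = 18
Supernet: 57.117.128.0/18


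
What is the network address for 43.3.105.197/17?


IP:   00101011.00000011.01101001.11000101
Mask: 11111111.11111111.10000000.00000000
AND operation:
Net:  00101011.00000011.00000000.00000000
Network: 43.3.0.0/17


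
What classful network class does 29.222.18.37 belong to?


First octet: 29
Binary: 00011101
0xxxxxxx -> Class A (1-126)
Class A, default mask 255.0.0.0 (/8)


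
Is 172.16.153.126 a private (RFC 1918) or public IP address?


RFC 1918 private ranges:
  10.0.0.0/8 (10.0.0.0 - 10.255.255.255)
  172.16.0.0/12 (172.16.0.0 - 172.31.255.255)
  192.168.0.0/16 (192.168.0.0 - 192.168.255.255)
Private (in 172.16.0.0/12)


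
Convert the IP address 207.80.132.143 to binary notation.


207 = 11001111
80 = 01010000
132 = 10000100
143 = 10001111
Binary: 11001111.01010000.10000100.10001111


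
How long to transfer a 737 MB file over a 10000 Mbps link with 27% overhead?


Effective throughput = 10000 * (1 - 27/100) = 7300 Mbps
File size in Mb = 737 * 8 = 5896 Mb
Time = 5896 / 7300
Time = 0.8077 seconds


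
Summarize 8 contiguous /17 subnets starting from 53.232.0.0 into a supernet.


Original prefix: /17
Number of subnets: 8 = 2^3
New prefix = 17 - 3 = 14
Supernet: 53.232.0.0/14


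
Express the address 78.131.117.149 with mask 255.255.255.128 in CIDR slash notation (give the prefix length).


Binary: 11111111.11111111.11111111.10000000
Count leading 1s
Prefix: /25


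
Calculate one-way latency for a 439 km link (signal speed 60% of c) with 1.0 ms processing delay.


Speed = 0.6 * 3e5 km/s = 180000 km/s
Propagation delay = 439 / 180000 = 0.0024 s = 2.4389 ms
Processing delay = 1.0 ms
Total one-way latency = 3.4389 ms


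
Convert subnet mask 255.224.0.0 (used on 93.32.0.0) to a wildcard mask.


Subnet mask: 255.224.0.0
Wildcard = 255.255.255.255 - subnet mask
255 - 255 = 0
255 - 224 = 31
255 - 0 = 255
255 - 0 = 255
Wildcard: 0.31.255.255


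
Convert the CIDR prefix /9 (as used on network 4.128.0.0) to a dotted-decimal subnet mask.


/9 means 9 network bits, 23 host bits
Binary: 11111111100000000000000000000000
Mask: 255.128.0.0


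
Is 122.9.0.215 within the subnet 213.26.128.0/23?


Subnet network: 213.26.128.0
Test IP AND mask: 122.9.0.0
No, 122.9.0.215 is not in 213.26.128.0/23


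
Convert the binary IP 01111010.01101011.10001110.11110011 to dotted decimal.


01111010 = 122
01101011 = 107
10001110 = 142
11110011 = 243
IP: 122.107.142.243


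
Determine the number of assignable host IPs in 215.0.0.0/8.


Host bits = 32 - 8 = 24
Total addresses = 2^24 = 16777216
Usable = total - 2 (network and broadcast)
Usable hosts: 16777214


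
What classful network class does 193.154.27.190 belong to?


First octet: 193
Binary: 11000001
110xxxxx -> Class C (192-223)
Class C, default mask 255.255.255.0 (/24)


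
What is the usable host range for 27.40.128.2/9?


Network: 27.0.0.0
Broadcast: 27.127.255.255
First usable = network + 1
Last usable = broadcast - 1
Range: 27.0.0.1 to 27.127.255.254


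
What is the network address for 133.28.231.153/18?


IP:   10000101.00011100.11100111.10011001
Mask: 11111111.11111111.11000000.00000000
AND operation:
Net:  10000101.00011100.11000000.00000000
Network: 133.28.192.0/18


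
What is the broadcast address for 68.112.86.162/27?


Network: 68.112.86.160/27
Host bits = 5
Set all host bits to 1:
Broadcast: 68.112.86.191


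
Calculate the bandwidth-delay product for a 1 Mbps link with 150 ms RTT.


BDP = bandwidth * RTT
= 1 Mbps * 150 ms
= 1 * 1e6 * 150 / 1000 bits
= 150000 bits
= 18750 bytes
= 18.3105 KB
BDP = 150000 bits (18750 bytes)


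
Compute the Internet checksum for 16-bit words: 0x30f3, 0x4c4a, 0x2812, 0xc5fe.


Sum all words (with carry folding):
+ 0x30f3 = 0x30f3
+ 0x4c4a = 0x7d3d
+ 0x2812 = 0xa54f
+ 0xc5fe = 0x6b4e
One's complement: ~0x6b4e
Checksum = 0x94b1


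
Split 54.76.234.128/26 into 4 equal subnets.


New prefix = 26 + 2 = 28
Each subnet has 16 addresses
  54.76.234.128/28
  54.76.234.144/28
  54.76.234.160/28
  54.76.234.176/28
Subnets: 54.76.234.128/28, 54.76.234.144/28, 54.76.234.160/28, 54.76.234.176/28


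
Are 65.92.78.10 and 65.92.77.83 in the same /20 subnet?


Mask: 255.255.240.0
65.92.78.10 AND mask = 65.92.64.0
65.92.77.83 AND mask = 65.92.64.0
Yes, same subnet (65.92.64.0)


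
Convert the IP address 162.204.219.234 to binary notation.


162 = 10100010
204 = 11001100
219 = 11011011
234 = 11101010
Binary: 10100010.11001100.11011011.11101010


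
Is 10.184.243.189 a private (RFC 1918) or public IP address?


RFC 1918 private ranges:
  10.0.0.0/8 (10.0.0.0 - 10.255.255.255)
  172.16.0.0/12 (172.16.0.0 - 172.31.255.255)
  192.168.0.0/16 (192.168.0.0 - 192.168.255.255)
Private (in 10.0.0.0/8)


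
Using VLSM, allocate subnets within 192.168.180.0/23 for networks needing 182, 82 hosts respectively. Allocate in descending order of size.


182 hosts -> /24 (254 usable): 192.168.180.0/24
82 hosts -> /25 (126 usable): 192.168.181.0/25
Allocation: 192.168.180.0/24 (182 hosts, 254 usable); 192.168.181.0/25 (82 hosts, 126 usable)


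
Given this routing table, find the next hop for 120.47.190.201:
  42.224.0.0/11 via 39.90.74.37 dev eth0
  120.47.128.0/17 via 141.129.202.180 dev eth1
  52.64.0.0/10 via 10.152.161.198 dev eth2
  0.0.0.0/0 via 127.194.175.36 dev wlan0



Longest prefix match for 120.47.190.201:
  /11 42.224.0.0: no
  /17 120.47.128.0: MATCH
  /10 52.64.0.0: no
  /0 0.0.0.0: MATCH
Selected: next-hop 141.129.202.180 via eth1 (matched /17)


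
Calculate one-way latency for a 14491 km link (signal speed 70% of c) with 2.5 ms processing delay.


Speed = 0.7 * 3e5 km/s = 210000 km/s
Propagation delay = 14491 / 210000 = 0.069 s = 69.0048 ms
Processing delay = 2.5 ms
Total one-way latency = 71.5048 ms


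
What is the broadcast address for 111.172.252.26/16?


Network: 111.172.0.0/16
Host bits = 16
Set all host bits to 1:
Broadcast: 111.172.255.255


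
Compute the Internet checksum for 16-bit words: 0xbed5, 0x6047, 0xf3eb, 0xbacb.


Sum all words (with carry folding):
+ 0xbed5 = 0xbed5
+ 0x6047 = 0x1f1d
+ 0xf3eb = 0x1309
+ 0xbacb = 0xcdd4
One's complement: ~0xcdd4
Checksum = 0x322b


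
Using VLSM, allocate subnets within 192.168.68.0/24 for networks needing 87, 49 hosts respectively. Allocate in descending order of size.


87 hosts -> /25 (126 usable): 192.168.68.0/25
49 hosts -> /26 (62 usable): 192.168.68.128/26
Allocation: 192.168.68.0/25 (87 hosts, 126 usable); 192.168.68.128/26 (49 hosts, 62 usable)


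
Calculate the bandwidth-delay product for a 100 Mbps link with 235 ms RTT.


BDP = bandwidth * RTT
= 100 Mbps * 235 ms
= 100 * 1e6 * 235 / 1000 bits
= 23500000 bits
= 2937500 bytes
= 2868.6523 KB
BDP = 23500000 bits (2937500 bytes)


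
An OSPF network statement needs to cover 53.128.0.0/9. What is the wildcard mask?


Subnet mask: 255.128.0.0
Wildcard = 255.255.255.255 - subnet mask
255 - 255 = 0
255 - 128 = 127
255 - 0 = 255
255 - 0 = 255
Wildcard: 0.127.255.255


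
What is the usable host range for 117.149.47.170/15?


Network: 117.148.0.0
Broadcast: 117.149.255.255
First usable = network + 1
Last usable = broadcast - 1
Range: 117.148.0.1 to 117.149.255.254


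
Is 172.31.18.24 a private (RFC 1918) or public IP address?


RFC 1918 private ranges:
  10.0.0.0/8 (10.0.0.0 - 10.255.255.255)
  172.16.0.0/12 (172.16.0.0 - 172.31.255.255)
  192.168.0.0/16 (192.168.0.0 - 192.168.255.255)
Private (in 172.16.0.0/12)


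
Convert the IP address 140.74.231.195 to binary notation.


140 = 10001100
74 = 01001010
231 = 11100111
195 = 11000011
Binary: 10001100.01001010.11100111.11000011


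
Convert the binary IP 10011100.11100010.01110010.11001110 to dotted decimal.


10011100 = 156
11100010 = 226
01110010 = 114
11001110 = 206
IP: 156.226.114.206


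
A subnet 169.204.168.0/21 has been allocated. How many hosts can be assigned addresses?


Host bits = 32 - 21 = 11
Total addresses = 2^11 = 2048
Usable = total - 2 (network and broadcast)
Usable hosts: 2046


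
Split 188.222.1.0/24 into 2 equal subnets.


New prefix = 24 + 1 = 25
Each subnet has 128 addresses
  188.222.1.0/25
  188.222.1.128/25
Subnets: 188.222.1.0/25, 188.222.1.128/25


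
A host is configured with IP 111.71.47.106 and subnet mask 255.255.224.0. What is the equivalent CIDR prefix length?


Binary: 11111111.11111111.11100000.00000000
Count leading 1s
Prefix: /19


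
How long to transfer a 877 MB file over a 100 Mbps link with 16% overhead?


Effective throughput = 100 * (1 - 16/100) = 84 Mbps
File size in Mb = 877 * 8 = 7016 Mb
Time = 7016 / 84
Time = 83.5238 seconds


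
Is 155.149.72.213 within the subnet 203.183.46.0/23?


Subnet network: 203.183.46.0
Test IP AND mask: 155.149.72.0
No, 155.149.72.213 is not in 203.183.46.0/23


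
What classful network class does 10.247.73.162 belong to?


First octet: 10
Binary: 00001010
0xxxxxxx -> Class A (1-126)
Class A, default mask 255.0.0.0 (/8)


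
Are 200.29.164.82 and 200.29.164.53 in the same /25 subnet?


Mask: 255.255.255.128
200.29.164.82 AND mask = 200.29.164.0
200.29.164.53 AND mask = 200.29.164.0
Yes, same subnet (200.29.164.0)


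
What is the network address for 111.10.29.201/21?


IP:   01101111.00001010.00011101.11001001
Mask: 11111111.11111111.11111000.00000000
AND operation:
Net:  01101111.00001010.00011000.00000000
Network: 111.10.24.0/21


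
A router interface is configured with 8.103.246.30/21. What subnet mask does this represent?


/21 means 21 network bits, 11 host bits
Binary: 11111111111111111111100000000000
Mask: 255.255.248.0


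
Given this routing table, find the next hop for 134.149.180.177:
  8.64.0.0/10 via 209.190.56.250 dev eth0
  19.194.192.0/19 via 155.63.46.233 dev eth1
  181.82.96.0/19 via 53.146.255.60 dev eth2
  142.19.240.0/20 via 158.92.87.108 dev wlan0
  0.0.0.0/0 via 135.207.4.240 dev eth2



Longest prefix match for 134.149.180.177:
  /10 8.64.0.0: no
  /19 19.194.192.0: no
  /19 181.82.96.0: no
  /20 142.19.240.0: no
  /0 0.0.0.0: MATCH
Selected: next-hop 135.207.4.240 via eth2 (matched /0)


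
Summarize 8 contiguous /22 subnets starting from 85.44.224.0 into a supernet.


Original prefix: /22
Number of subnets: 8 = 2^3
New prefix = 22 - 3 = 19
Supernet: 85.44.224.0/19


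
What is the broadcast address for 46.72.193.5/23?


Network: 46.72.192.0/23
Host bits = 9
Set all host bits to 1:
Broadcast: 46.72.193.255


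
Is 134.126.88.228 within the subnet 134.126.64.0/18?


Subnet network: 134.126.64.0
Test IP AND mask: 134.126.64.0
Yes, 134.126.88.228 is in 134.126.64.0/18


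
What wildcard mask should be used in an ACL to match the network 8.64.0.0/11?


Subnet mask: 255.224.0.0
Wildcard = 255.255.255.255 - subnet mask
255 - 255 = 0
255 - 224 = 31
255 - 0 = 255
255 - 0 = 255
Wildcard: 0.31.255.255


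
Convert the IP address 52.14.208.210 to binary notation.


52 = 00110100
14 = 00001110
208 = 11010000
210 = 11010010
Binary: 00110100.00001110.11010000.11010010


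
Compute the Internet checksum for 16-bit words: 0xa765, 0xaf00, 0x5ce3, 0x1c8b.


Sum all words (with carry folding):
+ 0xa765 = 0xa765
+ 0xaf00 = 0x5666
+ 0x5ce3 = 0xb349
+ 0x1c8b = 0xcfd4
One's complement: ~0xcfd4
Checksum = 0x302b


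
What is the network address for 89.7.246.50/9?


IP:   01011001.00000111.11110110.00110010
Mask: 11111111.10000000.00000000.00000000
AND operation:
Net:  01011001.00000000.00000000.00000000
Network: 89.0.0.0/9


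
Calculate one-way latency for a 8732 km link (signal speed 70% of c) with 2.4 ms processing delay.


Speed = 0.7 * 3e5 km/s = 210000 km/s
Propagation delay = 8732 / 210000 = 0.0416 s = 41.581 ms
Processing delay = 2.4 ms
Total one-way latency = 43.981 ms


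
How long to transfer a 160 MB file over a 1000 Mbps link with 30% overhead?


Effective throughput = 1000 * (1 - 30/100) = 700 Mbps
File size in Mb = 160 * 8 = 1280 Mb
Time = 1280 / 700
Time = 1.8286 seconds


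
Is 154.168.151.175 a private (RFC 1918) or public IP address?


RFC 1918 private ranges:
  10.0.0.0/8 (10.0.0.0 - 10.255.255.255)
  172.16.0.0/12 (172.16.0.0 - 172.31.255.255)
  192.168.0.0/16 (192.168.0.0 - 192.168.255.255)
Public (not in any RFC 1918 range)


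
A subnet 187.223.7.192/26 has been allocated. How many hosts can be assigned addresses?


Host bits = 32 - 26 = 6
Total addresses = 2^6 = 64
Usable = total - 2 (network and broadcast)
Usable hosts: 62


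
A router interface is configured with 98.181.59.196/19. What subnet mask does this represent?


/19 means 19 network bits, 13 host bits
Binary: 11111111111111111110000000000000
Mask: 255.255.224.0


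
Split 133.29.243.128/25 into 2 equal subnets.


New prefix = 25 + 1 = 26
Each subnet has 64 addresses
  133.29.243.128/26
  133.29.243.192/26
Subnets: 133.29.243.128/26, 133.29.243.192/26


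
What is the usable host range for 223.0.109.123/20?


Network: 223.0.96.0
Broadcast: 223.0.111.255
First usable = network + 1
Last usable = broadcast - 1
Range: 223.0.96.1 to 223.0.111.254


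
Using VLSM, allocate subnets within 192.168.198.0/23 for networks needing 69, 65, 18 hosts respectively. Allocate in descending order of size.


69 hosts -> /25 (126 usable): 192.168.198.0/25
65 hosts -> /25 (126 usable): 192.168.198.128/25
18 hosts -> /27 (30 usable): 192.168.199.0/27
Allocation: 192.168.198.0/25 (69 hosts, 126 usable); 192.168.198.128/25 (65 hosts, 126 usable); 192.168.199.0/27 (18 hosts, 30 usable)


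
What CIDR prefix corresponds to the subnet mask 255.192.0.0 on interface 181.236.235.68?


Binary: 11111111.11000000.00000000.00000000
Count leading 1s
Prefix: /10


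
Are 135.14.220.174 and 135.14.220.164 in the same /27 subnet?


Mask: 255.255.255.224
135.14.220.174 AND mask = 135.14.220.160
135.14.220.164 AND mask = 135.14.220.160
Yes, same subnet (135.14.220.160)


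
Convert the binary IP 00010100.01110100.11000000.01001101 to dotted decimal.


00010100 = 20
01110100 = 116
11000000 = 192
01001101 = 77
IP: 20.116.192.77


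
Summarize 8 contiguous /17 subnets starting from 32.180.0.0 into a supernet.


Original prefix: /17
Number of subnets: 8 = 2^3
New prefix = 17 - 3 = 14
Supernet: 32.180.0.0/14


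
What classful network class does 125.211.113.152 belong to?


First octet: 125
Binary: 01111101
0xxxxxxx -> Class A (1-126)
Class A, default mask 255.0.0.0 (/8)


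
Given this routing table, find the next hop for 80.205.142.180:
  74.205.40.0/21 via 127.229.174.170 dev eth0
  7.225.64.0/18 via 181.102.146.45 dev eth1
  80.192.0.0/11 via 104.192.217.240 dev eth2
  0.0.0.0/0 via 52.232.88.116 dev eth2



Longest prefix match for 80.205.142.180:
  /21 74.205.40.0: no
  /18 7.225.64.0: no
  /11 80.192.0.0: MATCH
  /0 0.0.0.0: MATCH
Selected: next-hop 104.192.217.240 via eth2 (matched /11)


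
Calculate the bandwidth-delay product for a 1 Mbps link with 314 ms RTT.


BDP = bandwidth * RTT
= 1 Mbps * 314 ms
= 1 * 1e6 * 314 / 1000 bits
= 314000 bits
= 39250 bytes
= 38.3301 KB
BDP = 314000 bits (39250 bytes)


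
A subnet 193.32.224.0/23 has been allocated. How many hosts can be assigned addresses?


Host bits = 32 - 23 = 9
Total addresses = 2^9 = 512
Usable = total - 2 (network and broadcast)
Usable hosts: 510


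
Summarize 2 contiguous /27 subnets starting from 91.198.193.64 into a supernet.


Original prefix: /27
Number of subnets: 2 = 2^1
New prefix = 27 - 1 = 26
Supernet: 91.198.193.64/26


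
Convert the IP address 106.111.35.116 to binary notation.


106 = 01101010
111 = 01101111
35 = 00100011
116 = 01110100
Binary: 01101010.01101111.00100011.01110100


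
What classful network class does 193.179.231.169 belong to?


First octet: 193
Binary: 11000001
110xxxxx -> Class C (192-223)
Class C, default mask 255.255.255.0 (/24)


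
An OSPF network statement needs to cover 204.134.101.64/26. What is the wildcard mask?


Subnet mask: 255.255.255.192
Wildcard = 255.255.255.255 - subnet mask
255 - 255 = 0
255 - 255 = 0
255 - 255 = 0
255 - 192 = 63
Wildcard: 0.0.0.63


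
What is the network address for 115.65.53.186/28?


IP:   01110011.01000001.00110101.10111010
Mask: 11111111.11111111.11111111.11110000
AND operation:
Net:  01110011.01000001.00110101.10110000
Network: 115.65.53.176/28


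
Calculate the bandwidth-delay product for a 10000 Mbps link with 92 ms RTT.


BDP = bandwidth * RTT
= 10000 Mbps * 92 ms
= 10000 * 1e6 * 92 / 1000 bits
= 920000000 bits
= 115000000 bytes
= 112304.6875 KB
BDP = 920000000 bits (115000000 bytes)


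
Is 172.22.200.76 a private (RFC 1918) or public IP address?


RFC 1918 private ranges:
  10.0.0.0/8 (10.0.0.0 - 10.255.255.255)
  172.16.0.0/12 (172.16.0.0 - 172.31.255.255)
  192.168.0.0/16 (192.168.0.0 - 192.168.255.255)
Private (in 172.16.0.0/12)


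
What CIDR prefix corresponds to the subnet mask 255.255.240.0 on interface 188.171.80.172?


Binary: 11111111.11111111.11110000.00000000
Count leading 1s
Prefix: /20


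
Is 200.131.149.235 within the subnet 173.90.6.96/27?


Subnet network: 173.90.6.96
Test IP AND mask: 200.131.149.224
No, 200.131.149.235 is not in 173.90.6.96/27


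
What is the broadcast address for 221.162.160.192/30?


Network: 221.162.160.192/30
Host bits = 2
Set all host bits to 1:
Broadcast: 221.162.160.195


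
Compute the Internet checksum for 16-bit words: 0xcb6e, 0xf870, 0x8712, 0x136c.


Sum all words (with carry folding):
+ 0xcb6e = 0xcb6e
+ 0xf870 = 0xc3df
+ 0x8712 = 0x4af2
+ 0x136c = 0x5e5e
One's complement: ~0x5e5e
Checksum = 0xa1a1


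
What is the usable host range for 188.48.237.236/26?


Network: 188.48.237.192
Broadcast: 188.48.237.255
First usable = network + 1
Last usable = broadcast - 1
Range: 188.48.237.193 to 188.48.237.254


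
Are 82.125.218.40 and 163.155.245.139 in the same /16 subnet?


Mask: 255.255.0.0
82.125.218.40 AND mask = 82.125.0.0
163.155.245.139 AND mask = 163.155.0.0
No, different subnets (82.125.0.0 vs 163.155.0.0)


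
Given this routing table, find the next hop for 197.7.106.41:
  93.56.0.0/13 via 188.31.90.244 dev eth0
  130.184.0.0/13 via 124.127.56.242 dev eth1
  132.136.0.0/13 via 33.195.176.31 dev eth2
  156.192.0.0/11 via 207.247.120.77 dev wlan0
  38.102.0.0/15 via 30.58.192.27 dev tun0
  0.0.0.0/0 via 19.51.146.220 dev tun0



Longest prefix match for 197.7.106.41:
  /13 93.56.0.0: no
  /13 130.184.0.0: no
  /13 132.136.0.0: no
  /11 156.192.0.0: no
  /15 38.102.0.0: no
  /0 0.0.0.0: MATCH
Selected: next-hop 19.51.146.220 via tun0 (matched /0)


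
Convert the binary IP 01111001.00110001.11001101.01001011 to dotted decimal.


01111001 = 121
00110001 = 49
11001101 = 205
01001011 = 75
IP: 121.49.205.75


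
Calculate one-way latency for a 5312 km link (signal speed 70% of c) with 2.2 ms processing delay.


Speed = 0.7 * 3e5 km/s = 210000 km/s
Propagation delay = 5312 / 210000 = 0.0253 s = 25.2952 ms
Processing delay = 2.2 ms
Total one-way latency = 27.4952 ms


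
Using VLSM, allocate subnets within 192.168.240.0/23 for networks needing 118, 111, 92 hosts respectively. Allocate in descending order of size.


118 hosts -> /25 (126 usable): 192.168.240.0/25
111 hosts -> /25 (126 usable): 192.168.240.128/25
92 hosts -> /25 (126 usable): 192.168.241.0/25
Allocation: 192.168.240.0/25 (118 hosts, 126 usable); 192.168.240.128/25 (111 hosts, 126 usable); 192.168.241.0/25 (92 hosts, 126 usable)


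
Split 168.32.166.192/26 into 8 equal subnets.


New prefix = 26 + 3 = 29
Each subnet has 8 addresses
  168.32.166.192/29
  168.32.166.200/29
  168.32.166.208/29
  168.32.166.216/29
  168.32.166.224/29
  168.32.166.232/29
  168.32.166.240/29
  168.32.166.248/29
Subnets: 168.32.166.192/29, 168.32.166.200/29, 168.32.166.208/29, 168.32.166.216/29, 168.32.166.224/29, 168.32.166.232/29, 168.32.166.240/29, 168.32.166.248/29


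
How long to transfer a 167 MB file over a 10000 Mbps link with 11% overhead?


Effective throughput = 10000 * (1 - 11/100) = 8900 Mbps
File size in Mb = 167 * 8 = 1336 Mb
Time = 1336 / 8900
Time = 0.1501 seconds


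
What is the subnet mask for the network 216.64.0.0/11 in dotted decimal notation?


/11 means 11 network bits, 21 host bits
Binary: 11111111111000000000000000000000
Mask: 255.224.0.0


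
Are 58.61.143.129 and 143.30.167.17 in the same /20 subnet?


Mask: 255.255.240.0
58.61.143.129 AND mask = 58.61.128.0
143.30.167.17 AND mask = 143.30.160.0
No, different subnets (58.61.128.0 vs 143.30.160.0)


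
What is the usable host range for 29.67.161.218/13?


Network: 29.64.0.0
Broadcast: 29.71.255.255
First usable = network + 1
Last usable = broadcast - 1
Range: 29.64.0.1 to 29.71.255.254


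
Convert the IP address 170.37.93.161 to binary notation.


170 = 10101010
37 = 00100101
93 = 01011101
161 = 10100001
Binary: 10101010.00100101.01011101.10100001


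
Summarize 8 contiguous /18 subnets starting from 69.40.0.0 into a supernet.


Original prefix: /18
Number of subnets: 8 = 2^3
New prefix = 18 - 3 = 15
Supernet: 69.40.0.0/15


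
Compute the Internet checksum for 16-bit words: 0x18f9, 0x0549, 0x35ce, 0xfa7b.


Sum all words (with carry folding):
+ 0x18f9 = 0x18f9
+ 0x0549 = 0x1e42
+ 0x35ce = 0x5410
+ 0xfa7b = 0x4e8c
One's complement: ~0x4e8c
Checksum = 0xb173


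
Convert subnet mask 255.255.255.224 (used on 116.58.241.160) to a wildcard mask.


Subnet mask: 255.255.255.224
Wildcard = 255.255.255.255 - subnet mask
255 - 255 = 0
255 - 255 = 0
255 - 255 = 0
255 - 224 = 31
Wildcard: 0.0.0.31


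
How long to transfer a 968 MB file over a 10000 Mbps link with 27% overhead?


Effective throughput = 10000 * (1 - 27/100) = 7300 Mbps
File size in Mb = 968 * 8 = 7744 Mb
Time = 7744 / 7300
Time = 1.0608 seconds


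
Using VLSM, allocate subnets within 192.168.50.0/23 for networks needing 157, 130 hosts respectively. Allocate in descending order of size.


157 hosts -> /24 (254 usable): 192.168.50.0/24
130 hosts -> /24 (254 usable): 192.168.51.0/24
Allocation: 192.168.50.0/24 (157 hosts, 254 usable); 192.168.51.0/24 (130 hosts, 254 usable)


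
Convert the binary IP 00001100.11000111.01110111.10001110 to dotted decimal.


00001100 = 12
11000111 = 199
01110111 = 119
10001110 = 142
IP: 12.199.119.142


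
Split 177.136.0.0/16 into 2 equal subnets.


New prefix = 16 + 1 = 17
Each subnet has 32768 addresses
  177.136.0.0/17
  177.136.128.0/17
Subnets: 177.136.0.0/17, 177.136.128.0/17


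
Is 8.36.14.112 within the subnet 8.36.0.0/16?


Subnet network: 8.36.0.0
Test IP AND mask: 8.36.0.0
Yes, 8.36.14.112 is in 8.36.0.0/16


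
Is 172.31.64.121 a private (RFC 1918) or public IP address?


RFC 1918 private ranges:
  10.0.0.0/8 (10.0.0.0 - 10.255.255.255)
  172.16.0.0/12 (172.16.0.0 - 172.31.255.255)
  192.168.0.0/16 (192.168.0.0 - 192.168.255.255)
Private (in 172.16.0.0/12)


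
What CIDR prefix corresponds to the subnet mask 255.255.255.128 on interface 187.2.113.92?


Binary: 11111111.11111111.11111111.10000000
Count leading 1s
Prefix: /25


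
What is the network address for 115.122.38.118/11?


IP:   01110011.01111010.00100110.01110110
Mask: 11111111.11100000.00000000.00000000
AND operation:
Net:  01110011.01100000.00000000.00000000
Network: 115.96.0.0/11


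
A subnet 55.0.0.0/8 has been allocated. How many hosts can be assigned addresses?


Host bits = 32 - 8 = 24
Total addresses = 2^24 = 16777216
Usable = total - 2 (network and broadcast)
Usable hosts: 16777214


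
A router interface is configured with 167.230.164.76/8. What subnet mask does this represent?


/8 means 8 network bits, 24 host bits
Binary: 11111111000000000000000000000000
Mask: 255.0.0.0


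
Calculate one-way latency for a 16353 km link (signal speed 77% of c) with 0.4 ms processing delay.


Speed = 0.77 * 3e5 km/s = 231000 km/s
Propagation delay = 16353 / 231000 = 0.0708 s = 70.7922 ms
Processing delay = 0.4 ms
Total one-way latency = 71.1922 ms


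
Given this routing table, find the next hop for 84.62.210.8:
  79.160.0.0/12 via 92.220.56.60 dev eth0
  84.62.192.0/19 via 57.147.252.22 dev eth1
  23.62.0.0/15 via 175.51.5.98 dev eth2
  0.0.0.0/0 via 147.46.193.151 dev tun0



Longest prefix match for 84.62.210.8:
  /12 79.160.0.0: no
  /19 84.62.192.0: MATCH
  /15 23.62.0.0: no
  /0 0.0.0.0: MATCH
Selected: next-hop 57.147.252.22 via eth1 (matched /19)


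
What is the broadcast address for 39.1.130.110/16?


Network: 39.1.0.0/16
Host bits = 16
Set all host bits to 1:
Broadcast: 39.1.255.255


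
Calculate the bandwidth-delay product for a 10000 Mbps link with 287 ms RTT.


BDP = bandwidth * RTT
= 10000 Mbps * 287 ms
= 10000 * 1e6 * 287 / 1000 bits
= 2870000000 bits
= 358750000 bytes
= 350341.7969 KB
BDP = 2870000000 bits (358750000 bytes)


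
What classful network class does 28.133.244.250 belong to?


First octet: 28
Binary: 00011100
0xxxxxxx -> Class A (1-126)
Class A, default mask 255.0.0.0 (/8)


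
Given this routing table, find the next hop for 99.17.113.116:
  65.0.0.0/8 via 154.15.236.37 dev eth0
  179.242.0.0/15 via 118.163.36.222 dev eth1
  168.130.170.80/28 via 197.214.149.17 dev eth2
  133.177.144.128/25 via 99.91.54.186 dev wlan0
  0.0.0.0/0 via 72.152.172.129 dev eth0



Longest prefix match for 99.17.113.116:
  /8 65.0.0.0: no
  /15 179.242.0.0: no
  /28 168.130.170.80: no
  /25 133.177.144.128: no
  /0 0.0.0.0: MATCH
Selected: next-hop 72.152.172.129 via eth0 (matched /0)


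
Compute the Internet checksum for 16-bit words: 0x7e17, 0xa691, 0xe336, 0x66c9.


Sum all words (with carry folding):
+ 0x7e17 = 0x7e17
+ 0xa691 = 0x24a9
+ 0xe336 = 0x07e0
+ 0x66c9 = 0x6ea9
One's complement: ~0x6ea9
Checksum = 0x9156


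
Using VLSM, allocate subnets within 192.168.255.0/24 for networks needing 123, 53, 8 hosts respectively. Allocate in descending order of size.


123 hosts -> /25 (126 usable): 192.168.255.0/25
53 hosts -> /26 (62 usable): 192.168.255.128/26
8 hosts -> /28 (14 usable): 192.168.255.192/28
Allocation: 192.168.255.0/25 (123 hosts, 126 usable); 192.168.255.128/26 (53 hosts, 62 usable); 192.168.255.192/28 (8 hosts, 14 usable)


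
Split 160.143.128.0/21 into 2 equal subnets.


New prefix = 21 + 1 = 22
Each subnet has 1024 addresses
  160.143.128.0/22
  160.143.132.0/22
Subnets: 160.143.128.0/22, 160.143.132.0/22


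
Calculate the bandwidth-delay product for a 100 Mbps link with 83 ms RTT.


BDP = bandwidth * RTT
= 100 Mbps * 83 ms
= 100 * 1e6 * 83 / 1000 bits
= 8300000 bits
= 1037500 bytes
= 1013.1836 KB
BDP = 8300000 bits (1037500 bytes)


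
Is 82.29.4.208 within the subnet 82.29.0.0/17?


Subnet network: 82.29.0.0
Test IP AND mask: 82.29.0.0
Yes, 82.29.4.208 is in 82.29.0.0/17


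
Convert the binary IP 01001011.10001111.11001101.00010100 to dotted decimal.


01001011 = 75
10001111 = 143
11001101 = 205
00010100 = 20
IP: 75.143.205.20


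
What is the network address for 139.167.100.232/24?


IP:   10001011.10100111.01100100.11101000
Mask: 11111111.11111111.11111111.00000000
AND operation:
Net:  10001011.10100111.01100100.00000000
Network: 139.167.100.0/24


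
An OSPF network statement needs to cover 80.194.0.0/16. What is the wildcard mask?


Subnet mask: 255.255.0.0
Wildcard = 255.255.255.255 - subnet mask
255 - 255 = 0
255 - 255 = 0
255 - 0 = 255
255 - 0 = 255
Wildcard: 0.0.255.255


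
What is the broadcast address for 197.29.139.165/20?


Network: 197.29.128.0/20
Host bits = 12
Set all host bits to 1:
Broadcast: 197.29.143.255


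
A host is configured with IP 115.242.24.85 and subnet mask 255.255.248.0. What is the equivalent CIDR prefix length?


Binary: 11111111.11111111.11111000.00000000
Count leading 1s
Prefix: /21


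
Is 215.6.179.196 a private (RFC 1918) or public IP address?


RFC 1918 private ranges:
  10.0.0.0/8 (10.0.0.0 - 10.255.255.255)
  172.16.0.0/12 (172.16.0.0 - 172.31.255.255)
  192.168.0.0/16 (192.168.0.0 - 192.168.255.255)
Public (not in any RFC 1918 range)


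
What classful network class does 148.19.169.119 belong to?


First octet: 148
Binary: 10010100
10xxxxxx -> Class B (128-191)
Class B, default mask 255.255.0.0 (/16)


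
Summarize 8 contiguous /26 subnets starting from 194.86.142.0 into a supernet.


Original prefix: /26
Number of subnets: 8 = 2^3
New prefix = 26 - 3 = 23
Supernet: 194.86.142.0/23


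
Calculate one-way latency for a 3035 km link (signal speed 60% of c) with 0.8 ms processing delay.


Speed = 0.6 * 3e5 km/s = 180000 km/s
Propagation delay = 3035 / 180000 = 0.0169 s = 16.8611 ms
Processing delay = 0.8 ms
Total one-way latency = 17.6611 ms


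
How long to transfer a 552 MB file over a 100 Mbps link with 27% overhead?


Effective throughput = 100 * (1 - 27/100) = 73 Mbps
File size in Mb = 552 * 8 = 4416 Mb
Time = 4416 / 73
Time = 60.4932 seconds


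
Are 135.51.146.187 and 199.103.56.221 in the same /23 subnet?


Mask: 255.255.254.0
135.51.146.187 AND mask = 135.51.146.0
199.103.56.221 AND mask = 199.103.56.0
No, different subnets (135.51.146.0 vs 199.103.56.0)


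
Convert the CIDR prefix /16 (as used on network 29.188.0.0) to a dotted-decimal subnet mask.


/16 means 16 network bits, 16 host bits
Binary: 11111111111111110000000000000000
Mask: 255.255.0.0


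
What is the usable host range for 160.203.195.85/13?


Network: 160.200.0.0
Broadcast: 160.207.255.255
First usable = network + 1
Last usable = broadcast - 1
Range: 160.200.0.1 to 160.207.255.254


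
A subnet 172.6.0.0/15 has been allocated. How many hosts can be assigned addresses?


Host bits = 32 - 15 = 17
Total addresses = 2^17 = 131072
Usable = total - 2 (network and broadcast)
Usable hosts: 131070


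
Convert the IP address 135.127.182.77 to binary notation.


135 = 10000111
127 = 01111111
182 = 10110110
77 = 01001101
Binary: 10000111.01111111.10110110.01001101


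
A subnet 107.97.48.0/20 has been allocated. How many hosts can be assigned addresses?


Host bits = 32 - 20 = 12
Total addresses = 2^12 = 4096
Usable = total - 2 (network and broadcast)
Usable hosts: 4094


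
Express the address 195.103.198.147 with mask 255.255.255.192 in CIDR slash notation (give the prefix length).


Binary: 11111111.11111111.11111111.11000000
Count leading 1s
Prefix: /26


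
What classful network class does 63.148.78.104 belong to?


First octet: 63
Binary: 00111111
0xxxxxxx -> Class A (1-126)
Class A, default mask 255.0.0.0 (/8)


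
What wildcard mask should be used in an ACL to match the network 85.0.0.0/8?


Subnet mask: 255.0.0.0
Wildcard = 255.255.255.255 - subnet mask
255 - 255 = 0
255 - 0 = 255
255 - 0 = 255
255 - 0 = 255
Wildcard: 0.255.255.255


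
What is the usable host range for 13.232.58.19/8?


Network: 13.0.0.0
Broadcast: 13.255.255.255
First usable = network + 1
Last usable = broadcast - 1
Range: 13.0.0.1 to 13.255.255.254


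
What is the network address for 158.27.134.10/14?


IP:   10011110.00011011.10000110.00001010
Mask: 11111111.11111100.00000000.00000000
AND operation:
Net:  10011110.00011000.00000000.00000000
Network: 158.24.0.0/14


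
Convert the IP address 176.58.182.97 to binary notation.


176 = 10110000
58 = 00111010
182 = 10110110
97 = 01100001
Binary: 10110000.00111010.10110110.01100001


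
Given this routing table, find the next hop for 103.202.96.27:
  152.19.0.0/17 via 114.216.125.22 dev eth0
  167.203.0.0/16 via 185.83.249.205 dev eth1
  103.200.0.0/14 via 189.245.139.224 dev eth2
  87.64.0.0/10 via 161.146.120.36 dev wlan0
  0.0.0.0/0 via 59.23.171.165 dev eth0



Longest prefix match for 103.202.96.27:
  /17 152.19.0.0: no
  /16 167.203.0.0: no
  /14 103.200.0.0: MATCH
  /10 87.64.0.0: no
  /0 0.0.0.0: MATCH
Selected: next-hop 189.245.139.224 via eth2 (matched /14)


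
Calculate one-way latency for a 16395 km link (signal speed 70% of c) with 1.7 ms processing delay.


Speed = 0.7 * 3e5 km/s = 210000 km/s
Propagation delay = 16395 / 210000 = 0.0781 s = 78.0714 ms
Processing delay = 1.7 ms
Total one-way latency = 79.7714 ms


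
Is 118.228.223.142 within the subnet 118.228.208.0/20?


Subnet network: 118.228.208.0
Test IP AND mask: 118.228.208.0
Yes, 118.228.223.142 is in 118.228.208.0/20


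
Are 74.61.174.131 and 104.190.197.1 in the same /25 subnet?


Mask: 255.255.255.128
74.61.174.131 AND mask = 74.61.174.128
104.190.197.1 AND mask = 104.190.197.0
No, different subnets (74.61.174.128 vs 104.190.197.0)


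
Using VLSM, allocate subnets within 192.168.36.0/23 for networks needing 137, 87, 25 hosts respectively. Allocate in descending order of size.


137 hosts -> /24 (254 usable): 192.168.36.0/24
87 hosts -> /25 (126 usable): 192.168.37.0/25
25 hosts -> /27 (30 usable): 192.168.37.128/27
Allocation: 192.168.36.0/24 (137 hosts, 254 usable); 192.168.37.0/25 (87 hosts, 126 usable); 192.168.37.128/27 (25 hosts, 30 usable)


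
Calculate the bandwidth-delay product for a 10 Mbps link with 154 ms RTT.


BDP = bandwidth * RTT
= 10 Mbps * 154 ms
= 10 * 1e6 * 154 / 1000 bits
= 1540000 bits
= 192500 bytes
= 187.9883 KB
BDP = 1540000 bits (192500 bytes)


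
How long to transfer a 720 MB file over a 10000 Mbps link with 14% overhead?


Effective throughput = 10000 * (1 - 14/100) = 8600 Mbps
File size in Mb = 720 * 8 = 5760 Mb
Time = 5760 / 8600
Time = 0.6698 seconds


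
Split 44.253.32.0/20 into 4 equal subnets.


New prefix = 20 + 2 = 22
Each subnet has 1024 addresses
  44.253.32.0/22
  44.253.36.0/22
  44.253.40.0/22
  44.253.44.0/22
Subnets: 44.253.32.0/22, 44.253.36.0/22, 44.253.40.0/22, 44.253.44.0/22


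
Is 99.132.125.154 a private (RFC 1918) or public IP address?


RFC 1918 private ranges:
  10.0.0.0/8 (10.0.0.0 - 10.255.255.255)
  172.16.0.0/12 (172.16.0.0 - 172.31.255.255)
  192.168.0.0/16 (192.168.0.0 - 192.168.255.255)
Public (not in any RFC 1918 range)


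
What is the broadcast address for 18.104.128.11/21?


Network: 18.104.128.0/21
Host bits = 11
Set all host bits to 1:
Broadcast: 18.104.135.255


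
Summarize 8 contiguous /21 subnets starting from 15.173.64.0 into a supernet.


Original prefix: /21
Number of subnets: 8 = 2^3
New prefix = 21 - 3 = 18
Supernet: 15.173.64.0/18


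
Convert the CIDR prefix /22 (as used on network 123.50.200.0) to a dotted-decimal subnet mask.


/22 means 22 network bits, 10 host bits
Binary: 11111111111111111111110000000000
Mask: 255.255.252.0


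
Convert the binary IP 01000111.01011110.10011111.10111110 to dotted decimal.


01000111 = 71
01011110 = 94
10011111 = 159
10111110 = 190
IP: 71.94.159.190


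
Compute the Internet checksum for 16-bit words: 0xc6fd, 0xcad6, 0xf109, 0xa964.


Sum all words (with carry folding):
+ 0xc6fd = 0xc6fd
+ 0xcad6 = 0x91d4
+ 0xf109 = 0x82de
+ 0xa964 = 0x2c43
One's complement: ~0x2c43
Checksum = 0xd3bc


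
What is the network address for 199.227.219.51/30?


IP:   11000111.11100011.11011011.00110011
Mask: 11111111.11111111.11111111.11111100
AND operation:
Net:  11000111.11100011.11011011.00110000
Network: 199.227.219.48/30


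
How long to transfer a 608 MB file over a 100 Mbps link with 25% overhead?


Effective throughput = 100 * (1 - 25/100) = 75 Mbps
File size in Mb = 608 * 8 = 4864 Mb
Time = 4864 / 75
Time = 64.8533 seconds


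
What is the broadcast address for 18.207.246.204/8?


Network: 18.0.0.0/8
Host bits = 24
Set all host bits to 1:
Broadcast: 18.255.255.255


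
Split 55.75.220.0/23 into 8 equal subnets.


New prefix = 23 + 3 = 26
Each subnet has 64 addresses
  55.75.220.0/26
  55.75.220.64/26
  55.75.220.128/26
  55.75.220.192/26
  55.75.221.0/26
  55.75.221.64/26
  55.75.221.128/26
  55.75.221.192/26
Subnets: 55.75.220.0/26, 55.75.220.64/26, 55.75.220.128/26, 55.75.220.192/26, 55.75.221.0/26, 55.75.221.64/26, 55.75.221.128/26, 55.75.221.192/26


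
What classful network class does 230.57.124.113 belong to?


First octet: 230
Binary: 11100110
1110xxxx -> Class D (224-239)
Class D (multicast), default mask N/A


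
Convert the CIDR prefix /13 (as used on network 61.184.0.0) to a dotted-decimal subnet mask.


/13 means 13 network bits, 19 host bits
Binary: 11111111111110000000000000000000
Mask: 255.248.0.0


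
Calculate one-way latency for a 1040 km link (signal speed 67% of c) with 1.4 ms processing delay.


Speed = 0.67 * 3e5 km/s = 201000 km/s
Propagation delay = 1040 / 201000 = 0.0052 s = 5.1741 ms
Processing delay = 1.4 ms
Total one-way latency = 6.5741 ms


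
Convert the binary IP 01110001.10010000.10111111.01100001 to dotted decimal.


01110001 = 113
10010000 = 144
10111111 = 191
01100001 = 97
IP: 113.144.191.97


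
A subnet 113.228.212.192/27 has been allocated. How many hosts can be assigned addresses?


Host bits = 32 - 27 = 5
Total addresses = 2^5 = 32
Usable = total - 2 (network and broadcast)
Usable hosts: 30


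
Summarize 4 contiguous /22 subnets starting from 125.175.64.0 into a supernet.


Original prefix: /22
Number of subnets: 4 = 2^2
New prefix = 22 - 2 = 20
Supernet: 125.175.64.0/20


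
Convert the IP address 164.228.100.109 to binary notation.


164 = 10100100
228 = 11100100
100 = 01100100
109 = 01101101
Binary: 10100100.11100100.01100100.01101101


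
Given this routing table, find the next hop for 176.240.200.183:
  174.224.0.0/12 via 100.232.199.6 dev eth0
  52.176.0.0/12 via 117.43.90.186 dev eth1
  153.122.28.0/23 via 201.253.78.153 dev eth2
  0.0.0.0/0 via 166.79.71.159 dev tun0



Longest prefix match for 176.240.200.183:
  /12 174.224.0.0: no
  /12 52.176.0.0: no
  /23 153.122.28.0: no
  /0 0.0.0.0: MATCH
Selected: next-hop 166.79.71.159 via tun0 (matched /0)
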